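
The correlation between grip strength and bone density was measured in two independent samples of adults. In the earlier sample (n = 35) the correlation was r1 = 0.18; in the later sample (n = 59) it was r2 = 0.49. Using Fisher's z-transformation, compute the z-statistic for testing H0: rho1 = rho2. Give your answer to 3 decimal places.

-1.598

z1 = atanh(0.18) = 0.181983,  z2 = atanh(0.49) = 0.536060
SE = √(1/(n1−3) + 1/(n2−3)) = √(1/32 + 1/56) = √(0.0312500 + 0.0178571) = √0.0491071 = 0.221601
z = (z1 − z2)/SE = (0.181983 − 0.536060) / 0.221601 = -0.354077 / 0.221601 = -1.598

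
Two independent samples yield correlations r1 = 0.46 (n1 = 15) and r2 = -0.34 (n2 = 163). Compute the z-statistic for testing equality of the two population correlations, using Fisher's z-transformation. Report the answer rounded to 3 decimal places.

2.845

z1 = atanh(0.46) = 0.497311,  z2 = atanh(-0.34) = -0.354093
SE = √(1/(n1−3) + 1/(n2−3)) = √(1/12 + 1/160) = √(0.0833333 + 0.0062500) = √0.0895833 = 0.299305
z = (z1 − z2)/SE = (0.497311 − (-0.354093)) / 0.299305 = 0.851404 / 0.299305 = 2.845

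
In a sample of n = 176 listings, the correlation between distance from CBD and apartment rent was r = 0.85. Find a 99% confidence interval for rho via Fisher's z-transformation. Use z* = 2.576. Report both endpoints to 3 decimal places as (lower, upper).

(0.786, 0.896)

Fisher z: z_r = atanh(r) = ½·ln((1+0.85)/(1−0.85)) = 1.256153
SE(z) = 1/√(n−3) = 1/√173 = 0.076029
99% ⇒ z* = 2.576; margin = 2.576·0.076029 = 0.195851
CI on z-scale: (1.060302, 1.452004)
Back-transform: tanh(1.060302) = 0.785779, tanh(1.452004) = 0.896088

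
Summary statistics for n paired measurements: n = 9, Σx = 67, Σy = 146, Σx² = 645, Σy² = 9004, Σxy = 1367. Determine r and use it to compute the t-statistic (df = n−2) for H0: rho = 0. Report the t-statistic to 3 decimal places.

Numerator: nΣxy − (Σx)(Σy) = 9·1367 − (67)(146) = 2521
Denominator: √[(nΣx²−(Σx)²)(nΣy²−(Σy)²)]
  nΣx²−(Σx)² = 9·645 − 4489 = 1316;  nΣy²−(Σy)² = 9·9004 − 21316 = 59720
  √(1316·59720) = √78591520 = 8865.1858
r = 2521 / 8865.1858 = 0.2844
t = r·√(n−2)/√(1−r²) = 0.2844·√7 / √(1−0.080883) = 0.752452 / 0.958706 = 0.785

0.785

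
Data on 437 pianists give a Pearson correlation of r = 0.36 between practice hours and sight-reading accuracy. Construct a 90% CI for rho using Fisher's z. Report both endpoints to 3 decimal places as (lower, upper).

z_r = atanh(0.36) = 0.376886;  SE = 1/√(n−3) = 1/√434 = 0.048002
z-limits: 0.376886 ± 1.645·0.048002 = 0.376886 ± 0.078963 = [0.297923, 0.455849]
ρ-limits: (tanh 0.297923, tanh 0.455849) = (0.289, 0.427)

(0.289, 0.427)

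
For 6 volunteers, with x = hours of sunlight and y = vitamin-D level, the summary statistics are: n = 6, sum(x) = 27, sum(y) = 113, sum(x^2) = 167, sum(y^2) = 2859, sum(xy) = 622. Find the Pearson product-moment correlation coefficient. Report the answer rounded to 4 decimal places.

0.6224

S_xy = nΣxy − ΣxΣy = 6·622 − 27·113 = 3732 − 3051 = 681
S_xx = nΣx² − (Σx)² = 6·167 − 27² = 1002 − 729 = 273
S_yy = nΣy² − (Σy)² = 6·2859 − 113² = 17154 − 12769 = 4385
r = S_xy / √(S_xx·S_yy) = 681 / √(273·4385) = 681 / √1197105 = 681 / 1094.1229 = 0.6224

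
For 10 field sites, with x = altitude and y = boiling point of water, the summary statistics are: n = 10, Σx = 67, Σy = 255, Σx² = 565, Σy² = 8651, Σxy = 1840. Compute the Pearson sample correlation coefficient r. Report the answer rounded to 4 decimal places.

S_xy = nΣxy − ΣxΣy = 10·1840 − 67·255 = 18400 − 17085 = 1315
S_xx = nΣx² − (Σx)² = 10·565 − 67² = 5650 − 4489 = 1161
S_yy = nΣy² − (Σy)² = 10·8651 − 255² = 86510 − 65025 = 21485
r = S_xy / √(S_xx·S_yy) = 1315 / √(1161·21485) = 1315 / √24944085 = 1315 / 4994.4054 = 0.2633

0.2633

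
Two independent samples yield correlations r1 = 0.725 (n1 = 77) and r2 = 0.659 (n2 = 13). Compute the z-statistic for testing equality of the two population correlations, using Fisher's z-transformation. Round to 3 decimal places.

0.377

z1 = atanh(0.725) = 0.918106,  z2 = atanh(0.659) = 0.791044
SE = √(1/(n1−3) + 1/(n2−3)) = √(1/74 + 1/10) = √(0.0135135 + 0.1000000) = √0.1135135 = 0.336918
z = (z1 − z2)/SE = (0.918106 − 0.791044) / 0.336918 = 0.127062 / 0.336918 = 0.377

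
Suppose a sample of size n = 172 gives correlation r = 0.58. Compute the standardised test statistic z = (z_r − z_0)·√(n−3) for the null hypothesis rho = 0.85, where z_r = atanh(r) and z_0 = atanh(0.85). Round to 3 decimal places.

-7.718

z_r = atanh(0.58) = 0.662463,  z_0 = atanh(0.85) = 1.256153
SE = 1/√(n−3) = 1/√169 = 0.076923
z = (z_r − z_0)/SE = (0.662463 − 1.256153) / 0.076923 = -0.593690 / 0.076923 = -7.718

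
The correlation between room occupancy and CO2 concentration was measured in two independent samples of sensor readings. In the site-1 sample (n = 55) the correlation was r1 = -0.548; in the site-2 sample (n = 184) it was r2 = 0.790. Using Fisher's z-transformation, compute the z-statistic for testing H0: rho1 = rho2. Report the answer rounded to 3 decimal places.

Fisher z-transforms: z1 = atanh(-0.548) = -0.615518, z2 = atanh(0.790) = 1.071432; difference d = -1.686950
Var(d) = 1/52 + 1/181 = 0.0192308 + 0.0055249 = 0.0247557
z = d/√Var(d) = -1.686950 / √0.0247557 = -1.686950 / 0.157339 = -10.722

-10.722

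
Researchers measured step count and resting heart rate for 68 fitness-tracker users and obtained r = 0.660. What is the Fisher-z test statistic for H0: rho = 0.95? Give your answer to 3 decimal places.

-8.376

Fisher z: atanh(0.660) = 0.792814, atanh(0.95) = 1.831781
z = (z_r − z_0)·√(n−3) = (0.792814 − 1.831781)·√65 = -1.038967 · 8.062258 = -8.376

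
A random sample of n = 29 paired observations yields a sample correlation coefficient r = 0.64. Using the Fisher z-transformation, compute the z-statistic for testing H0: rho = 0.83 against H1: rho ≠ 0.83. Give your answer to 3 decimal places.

Fisher z: atanh(0.64) = 0.758174, atanh(0.83) = 1.188136
z = (z_r − z_0)·√(n−3) = (0.758174 − 1.188136)·√26 = -0.429962 · 5.099020 = -2.192

-2.192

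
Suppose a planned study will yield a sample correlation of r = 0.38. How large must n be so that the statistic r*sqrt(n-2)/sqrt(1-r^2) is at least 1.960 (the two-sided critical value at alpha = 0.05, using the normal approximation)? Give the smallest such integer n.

r√(n−2)/√(1−r²) ≥ 1.960  ⇔  n−2 ≥ (1.960)²·(1−r²)/r²
(1−r²)/r² = (1−0.1444)/0.1444 = 5.9252
n ≥ 2 + 3.8416·5.9252 = 2 + 22.7622 = 24.7622
⌈24.7622⌉ = 25

25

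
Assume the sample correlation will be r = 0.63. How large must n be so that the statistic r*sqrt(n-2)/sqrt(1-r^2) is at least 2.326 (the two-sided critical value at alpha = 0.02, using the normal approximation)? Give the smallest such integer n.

11

r√(n−2)/√(1−r²) ≥ 2.326  ⇔  n−2 ≥ (2.326)²·(1−r²)/r²
(1−r²)/r² = (1−0.3969)/0.3969 = 1.5195
n ≥ 2 + 5.410276·1.5195 = 2 + 8.2209 = 10.2209
⌈10.2209⌉ = 11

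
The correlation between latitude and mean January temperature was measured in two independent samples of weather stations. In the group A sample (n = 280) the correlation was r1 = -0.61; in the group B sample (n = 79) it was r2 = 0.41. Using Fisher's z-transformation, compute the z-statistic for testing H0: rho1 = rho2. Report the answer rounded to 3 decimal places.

Fisher z-transforms: z1 = atanh(-0.61) = -0.708921, z2 = atanh(0.41) = 0.435611; difference d = -1.144532
Var(d) = 1/277 + 1/76 = 0.0036101 + 0.0131579 = 0.0167680
z = d/√Var(d) = -1.144532 / √0.0167680 = -1.144532 / 0.129491 = -8.839

-8.839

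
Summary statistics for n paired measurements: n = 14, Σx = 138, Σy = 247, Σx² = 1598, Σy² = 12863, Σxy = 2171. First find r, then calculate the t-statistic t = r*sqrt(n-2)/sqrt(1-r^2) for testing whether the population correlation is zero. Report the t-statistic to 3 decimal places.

Numerator: nΣxy − (Σx)(Σy) = 14·2171 − (138)(247) = -3692
Denominator: √[(nΣx²−(Σx)²)(nΣy²−(Σy)²)]
  nΣx²−(Σx)² = 14·1598 − 19044 = 3328;  nΣy²−(Σy)² = 14·12863 − 61009 = 119073
  √(3328·119073) = √396274944 = 19906.6558
r = -3692 / 19906.6558 = -0.1855
t = r·√(n−2)/√(1−r²) = -0.1855·√12 / √(1−0.034410) = -0.642591 / 0.982644 = -0.654

-0.654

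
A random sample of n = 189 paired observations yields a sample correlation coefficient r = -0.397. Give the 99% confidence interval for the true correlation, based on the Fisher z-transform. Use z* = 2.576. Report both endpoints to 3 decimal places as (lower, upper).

z_r = atanh(-0.397) = -0.420083;  SE = 1/√(n−3) = 1/√186 = 0.073324
z-limits: -0.420083 ± 2.576·0.073324 = -0.420083 ± 0.188883 = [-0.608966, -0.231200]
ρ-limits: (tanh -0.608966, tanh -0.231200) = (-0.543, -0.227)

(-0.543, -0.227)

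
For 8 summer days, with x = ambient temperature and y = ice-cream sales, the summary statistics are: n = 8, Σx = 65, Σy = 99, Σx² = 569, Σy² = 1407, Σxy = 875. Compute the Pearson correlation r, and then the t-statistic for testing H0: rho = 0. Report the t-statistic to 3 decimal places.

3.498

Numerator: nΣxy − (Σx)(Σy) = 8·875 − (65)(99) = 565
Denominator: √[(nΣx²−(Σx)²)(nΣy²−(Σy)²)]
  nΣx²−(Σx)² = 8·569 − 4225 = 327;  nΣy²−(Σy)² = 8·1407 − 9801 = 1455
  √(327·1455) = √475785 = 689.7717
r = 565 / 689.7717 = 0.8191
t = r·√(n−2)/√(1−r²) = 0.8191·√6 / √(1−0.670925) = 2.006377 / 0.573651 = 3.498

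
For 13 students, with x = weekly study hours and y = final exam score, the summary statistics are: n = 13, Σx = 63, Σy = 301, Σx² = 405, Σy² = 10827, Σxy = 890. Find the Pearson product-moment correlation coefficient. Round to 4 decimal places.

-0.9170

S_xy = nΣxy − ΣxΣy = 13·890 − 63·301 = 11570 − 18963 = -7393
S_xx = nΣx² − (Σx)² = 13·405 − 63² = 5265 − 3969 = 1296
S_yy = nΣy² − (Σy)² = 13·10827 − 301² = 140751 − 90601 = 50150
r = S_xy / √(S_xx·S_yy) = -7393 / √(1296·50150) = -7393 / √64994400 = -7393 / 8061.9104 = -0.9170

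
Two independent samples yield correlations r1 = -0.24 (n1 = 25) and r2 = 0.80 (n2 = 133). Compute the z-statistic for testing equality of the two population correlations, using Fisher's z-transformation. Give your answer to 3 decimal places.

-5.827

Fisher z-transforms: z1 = atanh(-0.24) = -0.244774, z2 = atanh(0.80) = 1.098612; difference d = -1.343386
Var(d) = 1/22 + 1/130 = 0.0454545 + 0.0076923 = 0.0531468
z = d/√Var(d) = -1.343386 / √0.0531468 = -1.343386 / 0.230536 = -5.827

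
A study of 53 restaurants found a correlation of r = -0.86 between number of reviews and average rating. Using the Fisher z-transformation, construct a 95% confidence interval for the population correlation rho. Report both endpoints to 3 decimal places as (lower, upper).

(-0.917, -0.768)

Fisher z: z_r = atanh(r) = ½·ln((1+(-0.86))/(1−(-0.86))) = -1.293345
SE(z) = 1/√(n−3) = 1/√50 = 0.141421
95% ⇒ z* = 1.960; margin = 1.960·0.141421 = 0.277185
CI on z-scale: (-1.570530, -1.016160)
Back-transform: tanh(-1.570530) = -0.917110, tanh(-1.016160) = -0.768298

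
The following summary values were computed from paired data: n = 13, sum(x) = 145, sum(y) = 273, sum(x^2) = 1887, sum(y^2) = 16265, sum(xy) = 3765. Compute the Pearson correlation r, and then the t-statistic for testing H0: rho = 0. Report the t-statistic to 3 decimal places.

S_xy = nΣxy − ΣxΣy = 13·3765 − 145·273 = 48945 − 39585 = 9360
S_xx = nΣx² − (Σx)² = 13·1887 − 145² = 24531 − 21025 = 3506
S_yy = nΣy² − (Σy)² = 13·16265 − 273² = 211445 − 74529 = 136916
r = S_xy / √(S_xx·S_yy) = 9360 / √(3506·136916) = 9360 / √480027496 = 9360 / 21909.5298 = 0.4272
t = r·√(n−2)/√(1−r²) = 0.4272·√11 / √(1−0.182500) = 1.416862 / 0.904157 = 1.567

1.567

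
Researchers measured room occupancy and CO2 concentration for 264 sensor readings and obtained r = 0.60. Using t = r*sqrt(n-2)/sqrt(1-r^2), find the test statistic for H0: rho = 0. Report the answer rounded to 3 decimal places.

t = r·√(n−2) / √(1−r²) with r = 0.60, n = 264
  = 0.60·√262 / √(1 − 0.3600)
  = 0.60·16.186414 / 0.800000
  = 9.711848 / 0.800000 = 12.140

12.140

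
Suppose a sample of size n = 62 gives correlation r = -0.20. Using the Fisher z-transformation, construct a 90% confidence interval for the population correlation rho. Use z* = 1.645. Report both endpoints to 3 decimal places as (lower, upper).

Fisher z: z_r = atanh(r) = ½·ln((1+(-0.20))/(1−(-0.20))) = -0.202733
SE(z) = 1/√(n−3) = 1/√59 = 0.130189
90% ⇒ z* = 1.645; margin = 1.645·0.130189 = 0.214161
CI on z-scale: (-0.416894, 0.011428)
Back-transform: tanh(-0.416894) = -0.394311, tanh(0.011428) = 0.011428

(-0.394, 0.011)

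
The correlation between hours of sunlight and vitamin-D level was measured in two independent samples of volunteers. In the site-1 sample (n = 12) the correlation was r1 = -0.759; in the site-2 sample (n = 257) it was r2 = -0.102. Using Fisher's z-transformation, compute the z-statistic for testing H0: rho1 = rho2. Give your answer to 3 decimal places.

-2.628

z1 = atanh(-0.759) = -0.993852,  z2 = atanh(-0.102) = -0.102356
SE = √(1/(n1−3) + 1/(n2−3)) = √(1/9 + 1/254) = √(0.1111111 + 0.0039370) = √0.1150481 = 0.339187
z = (z1 − z2)/SE = (-0.993852 − (-0.102356)) / 0.339187 = -0.891496 / 0.339187 = -2.628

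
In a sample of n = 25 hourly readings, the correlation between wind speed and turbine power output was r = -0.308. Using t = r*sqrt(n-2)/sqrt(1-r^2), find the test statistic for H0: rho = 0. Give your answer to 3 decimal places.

-1.553

1 − r² = 1 − 0.094864 = 0.905136;  √(1−r²) = 0.951386
√(n−2) = √23 = 4.795832
t = r·√(n−2)/√(1−r²) = -0.308 · 4.795832 / 0.951386 = -1.553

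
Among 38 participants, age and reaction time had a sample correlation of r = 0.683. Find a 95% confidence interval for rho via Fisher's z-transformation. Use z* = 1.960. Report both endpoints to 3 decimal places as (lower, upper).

z_r = atanh(0.683) = 0.834716;  SE = 1/√(n−3) = 1/√35 = 0.169031
z-limits: 0.834716 ± 1.960·0.169031 = 0.834716 ± 0.331301 = [0.503415, 1.166017]
ρ-limits: (tanh 0.503415, tanh 1.166017) = (0.465, 0.823)

(0.465, 0.823)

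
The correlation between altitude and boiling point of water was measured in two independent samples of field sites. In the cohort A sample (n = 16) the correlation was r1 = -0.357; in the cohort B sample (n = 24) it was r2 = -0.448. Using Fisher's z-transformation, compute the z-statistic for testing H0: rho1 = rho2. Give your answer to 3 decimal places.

z1 = atanh(-0.357) = -0.373443,  z2 = atanh(-0.448) = -0.482195
SE = √(1/(n1−3) + 1/(n2−3)) = √(1/13 + 1/21) = √(0.0769231 + 0.0476190) = √0.1245421 = 0.352905
z = (z1 − z2)/SE = (-0.373443 − (-0.482195)) / 0.352905 = 0.108752 / 0.352905 = 0.308

0.308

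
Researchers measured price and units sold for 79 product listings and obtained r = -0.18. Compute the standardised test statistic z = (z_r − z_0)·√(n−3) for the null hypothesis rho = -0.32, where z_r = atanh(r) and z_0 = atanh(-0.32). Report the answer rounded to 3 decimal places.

z_r = atanh(-0.18) = -0.181983,  z_0 = atanh(-0.32) = -0.331647
SE = 1/√(n−3) = 1/√76 = 0.114708
z = (z_r − z_0)/SE = (-0.181983 − (-0.331647)) / 0.114708 = 0.149664 / 0.114708 = 1.305

1.305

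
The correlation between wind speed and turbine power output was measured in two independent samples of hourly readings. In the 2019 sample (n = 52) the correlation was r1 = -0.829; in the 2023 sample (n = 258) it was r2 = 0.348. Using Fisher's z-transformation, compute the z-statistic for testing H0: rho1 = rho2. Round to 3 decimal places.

Fisher z-transforms: z1 = atanh(-0.829) = -1.184931, z2 = atanh(0.348) = 0.363166; difference d = -1.548097
Var(d) = 1/49 + 1/255 = 0.0204082 + 0.0039216 = 0.0243298
z = d/√Var(d) = -1.548097 / √0.0243298 = -1.548097 / 0.155980 = -9.925

-9.925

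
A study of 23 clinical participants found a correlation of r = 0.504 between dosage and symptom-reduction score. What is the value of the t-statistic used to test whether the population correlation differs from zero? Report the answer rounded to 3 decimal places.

t = r·√(n−2) / √(1−r²) with r = 0.504, n = 23
  = 0.504·√21 / √(1 − 0.254016)
  = 0.504·4.582576 / 0.863704
  = 2.309618 / 0.863704 = 2.674

2.674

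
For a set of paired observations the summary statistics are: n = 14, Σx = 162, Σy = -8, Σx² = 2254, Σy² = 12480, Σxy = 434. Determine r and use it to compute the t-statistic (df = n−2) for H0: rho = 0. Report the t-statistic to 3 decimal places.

S_xy = nΣxy − ΣxΣy = 14·434 − 162·(-8) = 6076 − (-1296) = 7372
S_xx = nΣx² − (Σx)² = 14·2254 − 162² = 31556 − 26244 = 5312
S_yy = nΣy² − (Σy)² = 14·12480 − (-8)² = 174720 − 64 = 174656
r = S_xy / √(S_xx·S_yy) = 7372 / √(5312·174656) = 7372 / √927772672 = 7372 / 30459.3610 = 0.2420
t = r·√(n−2)/√(1−r²) = 0.2420·√12 / √(1−0.058564) = 0.838313 / 0.970276 = 0.864

0.864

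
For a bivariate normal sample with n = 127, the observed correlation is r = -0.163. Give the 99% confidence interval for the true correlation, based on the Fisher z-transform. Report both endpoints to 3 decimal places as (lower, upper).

(-0.376, 0.067)

Fisher z: z_r = atanh(r) = ½·ln((1+(-0.163))/(1−(-0.163))) = -0.164467
SE(z) = 1/√(n−3) = 1/√124 = 0.089803
99% ⇒ z* = 2.576; margin = 2.576·0.089803 = 0.231333
CI on z-scale: (-0.395800, 0.066866)
Back-transform: tanh(-0.395800) = -0.376350, tanh(0.066866) = 0.066767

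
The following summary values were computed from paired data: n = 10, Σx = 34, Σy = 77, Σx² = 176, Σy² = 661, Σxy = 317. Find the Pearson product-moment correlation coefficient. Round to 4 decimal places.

S_xy = nΣxy − ΣxΣy = 10·317 − 34·77 = 3170 − 2618 = 552
S_xx = nΣx² − (Σx)² = 10·176 − 34² = 1760 − 1156 = 604
S_yy = nΣy² − (Σy)² = 10·661 − 77² = 6610 − 5929 = 681
r = S_xy / √(S_xx·S_yy) = 552 / √(604·681) = 552 / √411324 = 552 / 641.3455 = 0.8607

0.8607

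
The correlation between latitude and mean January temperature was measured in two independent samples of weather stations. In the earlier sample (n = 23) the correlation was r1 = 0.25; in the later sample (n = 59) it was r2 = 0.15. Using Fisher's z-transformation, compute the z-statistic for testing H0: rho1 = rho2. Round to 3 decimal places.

0.400

Fisher z-transforms: z1 = atanh(0.25) = 0.255413, z2 = atanh(0.15) = 0.151140; difference d = 0.104273
Var(d) = 1/20 + 1/56 = 0.0500000 + 0.0178571 = 0.0678571
z = d/√Var(d) = 0.104273 / √0.0678571 = 0.104273 / 0.260494 = 0.400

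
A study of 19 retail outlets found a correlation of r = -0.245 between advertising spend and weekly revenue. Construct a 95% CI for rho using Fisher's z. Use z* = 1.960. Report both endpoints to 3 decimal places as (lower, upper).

(-0.629, 0.235)

z_r = atanh(-0.245) = -0.250087;  SE = 1/√(n−3) = 1/√16 = 0.250000
z-limits: -0.250087 ± 1.960·0.250000 = -0.250087 ± 0.490000 = [-0.740087, 0.239913]
ρ-limits: (tanh -0.740087, tanh 0.239913) = (-0.629, 0.235)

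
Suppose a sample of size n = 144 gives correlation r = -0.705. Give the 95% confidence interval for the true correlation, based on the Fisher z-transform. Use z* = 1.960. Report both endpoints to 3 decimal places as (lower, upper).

Fisher z: z_r = atanh(r) = ½·ln((1+(-0.705))/(1−(-0.705))) = -0.877173
SE(z) = 1/√(n−3) = 1/√141 = 0.084215
95% ⇒ z* = 1.960; margin = 1.960·0.084215 = 0.165061
CI on z-scale: (-1.042234, -0.712112)
Back-transform: tanh(-1.042234) = -0.778769, tanh(-0.712112) = -0.612000

(-0.779, -0.612)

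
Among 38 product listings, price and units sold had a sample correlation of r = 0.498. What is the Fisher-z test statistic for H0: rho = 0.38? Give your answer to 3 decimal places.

0.867

z_r = atanh(0.498) = 0.546643,  z_0 = atanh(0.38) = 0.400060
SE = 1/√(n−3) = 1/√35 = 0.169031
z = (z_r − z_0)/SE = (0.546643 − 0.400060) / 0.169031 = 0.146583 / 0.169031 = 0.867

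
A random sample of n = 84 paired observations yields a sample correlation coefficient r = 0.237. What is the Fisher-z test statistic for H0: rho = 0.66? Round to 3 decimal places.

z_r = atanh(0.237) = 0.241593,  z_0 = atanh(0.66) = 0.792814
SE = 1/√(n−3) = 1/√81 = 0.111111
z = (z_r − z_0)/SE = (0.241593 − 0.792814) / 0.111111 = -0.551221 / 0.111111 = -4.961

-4.961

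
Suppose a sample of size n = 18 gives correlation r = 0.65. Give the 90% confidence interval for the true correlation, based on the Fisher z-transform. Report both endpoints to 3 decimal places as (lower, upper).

(0.337, 0.834)

z_r = atanh(0.65) = 0.775299;  SE = 1/√(n−3) = 1/√15 = 0.258199
z-limits: 0.775299 ± 1.645·0.258199 = 0.775299 ± 0.424737 = [0.350562, 1.200036]
ρ-limits: (tanh 0.350562, tanh 1.200036) = (0.337, 0.834)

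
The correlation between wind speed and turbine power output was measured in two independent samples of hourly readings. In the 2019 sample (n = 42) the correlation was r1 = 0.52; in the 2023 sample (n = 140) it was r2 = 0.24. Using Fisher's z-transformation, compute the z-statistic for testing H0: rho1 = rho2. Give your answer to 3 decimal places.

1.827

Fisher z-transforms: z1 = atanh(0.52) = 0.576340, z2 = atanh(0.24) = 0.244774; difference d = 0.331566
Var(d) = 1/39 + 1/137 = 0.0256410 + 0.0072993 = 0.0329403
z = d/√Var(d) = 0.331566 / √0.0329403 = 0.331566 / 0.181495 = 1.827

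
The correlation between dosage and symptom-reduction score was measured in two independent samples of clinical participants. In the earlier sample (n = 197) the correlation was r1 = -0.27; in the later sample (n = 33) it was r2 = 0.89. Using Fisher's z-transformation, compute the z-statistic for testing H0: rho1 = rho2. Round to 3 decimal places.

Fisher z-transforms: z1 = atanh(-0.27) = -0.276864, z2 = atanh(0.89) = 1.421926; difference d = -1.698790
Var(d) = 1/194 + 1/30 = 0.0051546 + 0.0333333 = 0.0384879
z = d/√Var(d) = -1.698790 / √0.0384879 = -1.698790 / 0.196183 = -8.659

-8.659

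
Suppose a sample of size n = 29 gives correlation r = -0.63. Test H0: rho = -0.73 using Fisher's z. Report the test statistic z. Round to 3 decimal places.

0.955

z_r = atanh(-0.63) = -0.741416,  z_0 = atanh(-0.73) = -0.928727
SE = 1/√(n−3) = 1/√26 = 0.196116
z = (z_r − z_0)/SE = (-0.741416 − (-0.928727)) / 0.196116 = 0.187311 / 0.196116 = 0.955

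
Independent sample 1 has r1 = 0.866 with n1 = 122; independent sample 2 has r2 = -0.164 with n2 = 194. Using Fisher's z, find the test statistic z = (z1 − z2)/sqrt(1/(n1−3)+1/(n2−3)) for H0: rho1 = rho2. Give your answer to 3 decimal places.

12.693

Fisher z-transforms: z1 = atanh(0.866) = 1.316856, z2 = atanh(-0.164) = -0.165495; difference d = 1.482351
Var(d) = 1/119 + 1/191 = 0.0084034 + 0.0052356 = 0.0136390
z = d/√Var(d) = 1.482351 / √0.0136390 = 1.482351 / 0.116786 = 12.693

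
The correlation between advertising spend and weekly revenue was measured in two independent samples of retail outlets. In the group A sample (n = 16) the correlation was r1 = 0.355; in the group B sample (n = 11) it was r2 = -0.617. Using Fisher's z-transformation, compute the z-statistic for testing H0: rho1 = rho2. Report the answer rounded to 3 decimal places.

2.429

z1 = atanh(0.355) = 0.371153,  z2 = atanh(-0.617) = -0.720146
SE = √(1/(n1−3) + 1/(n2−3)) = √(1/13 + 1/8) = √(0.0769231 + 0.1250000) = √0.2019231 = 0.449359
z = (z1 − z2)/SE = (0.371153 − (-0.720146)) / 0.449359 = 1.091299 / 0.449359 = 2.429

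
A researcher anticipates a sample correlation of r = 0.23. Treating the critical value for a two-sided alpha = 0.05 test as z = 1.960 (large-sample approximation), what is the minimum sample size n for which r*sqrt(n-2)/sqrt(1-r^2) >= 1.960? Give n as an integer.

r√(n−2)/√(1−r²) ≥ 1.960  ⇔  n−2 ≥ (1.960)²·(1−r²)/r²
(1−r²)/r² = (1−0.0529)/0.0529 = 17.9036
n ≥ 2 + 3.8416·17.9036 = 2 + 68.7785 = 70.7785
⌈70.7785⌉ = 71

71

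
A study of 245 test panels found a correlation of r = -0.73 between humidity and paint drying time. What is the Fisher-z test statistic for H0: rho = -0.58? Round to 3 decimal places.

z_r = atanh(-0.73) = -0.928727,  z_0 = atanh(-0.58) = -0.662463
SE = 1/√(n−3) = 1/√242 = 0.064282
z = (z_r − z_0)/SE = (-0.928727 − (-0.662463)) / 0.064282 = -0.266264 / 0.064282 = -4.142

-4.142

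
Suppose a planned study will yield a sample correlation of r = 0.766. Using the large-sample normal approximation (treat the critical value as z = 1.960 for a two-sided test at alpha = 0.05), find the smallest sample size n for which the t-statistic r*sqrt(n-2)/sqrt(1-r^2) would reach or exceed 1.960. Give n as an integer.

5

Need r·√(n−2)/√(1−r²) ≥ 1.960
√(n−2) ≥ 1.960·√(1−0.586756) / 0.766 = 1.960·0.642841 / 0.766 = 1.6449
n−2 ≥ 2.7057  ⇒  n ≥ 4.7057
Smallest integer n = 5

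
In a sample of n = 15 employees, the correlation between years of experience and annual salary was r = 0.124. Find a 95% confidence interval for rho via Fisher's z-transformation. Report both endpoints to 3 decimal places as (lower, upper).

Fisher z: z_r = atanh(r) = ½·ln((1+0.124)/(1−0.124)) = 0.124641
SE(z) = 1/√(n−3) = 1/√12 = 0.288675
95% ⇒ z* = 1.960; margin = 1.960·0.288675 = 0.565803
CI on z-scale: (-0.441162, 0.690444)
Back-transform: tanh(-0.441162) = -0.414607, tanh(0.690444) = 0.598267

(-0.415, 0.598)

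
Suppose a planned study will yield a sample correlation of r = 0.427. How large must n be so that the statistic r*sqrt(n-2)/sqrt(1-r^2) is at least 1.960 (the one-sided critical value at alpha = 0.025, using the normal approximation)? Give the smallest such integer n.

20

r√(n−2)/√(1−r²) ≥ 1.960  ⇔  n−2 ≥ (1.960)²·(1−r²)/r²
(1−r²)/r² = (1−0.182329)/0.182329 = 4.4846
n ≥ 2 + 3.8416·4.4846 = 2 + 17.2280 = 19.2280
⌈19.2280⌉ = 20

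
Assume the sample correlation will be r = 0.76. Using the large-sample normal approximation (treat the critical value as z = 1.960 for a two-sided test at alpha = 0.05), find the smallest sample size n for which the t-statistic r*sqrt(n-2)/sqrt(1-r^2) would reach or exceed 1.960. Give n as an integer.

5

Need r·√(n−2)/√(1−r²) ≥ 1.960
√(n−2) ≥ 1.960·√(1−0.5776) / 0.76 = 1.960·0.649923 / 0.76 = 1.6761
n−2 ≥ 2.8093  ⇒  n ≥ 4.8093
Smallest integer n = 5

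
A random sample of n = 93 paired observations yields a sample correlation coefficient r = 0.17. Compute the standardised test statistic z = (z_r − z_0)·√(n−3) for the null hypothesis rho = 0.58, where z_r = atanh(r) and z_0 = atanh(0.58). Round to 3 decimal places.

z_r = atanh(0.17) = 0.171667,  z_0 = atanh(0.58) = 0.662463
SE = 1/√(n−3) = 1/√90 = 0.105409
z = (z_r − z_0)/SE = (0.171667 − 0.662463) / 0.105409 = -0.490796 / 0.105409 = -4.656

-4.656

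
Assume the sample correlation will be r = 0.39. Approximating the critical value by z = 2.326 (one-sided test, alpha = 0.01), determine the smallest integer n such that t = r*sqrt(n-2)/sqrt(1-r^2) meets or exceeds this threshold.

Need r·√(n−2)/√(1−r²) ≥ 2.326
√(n−2) ≥ 2.326·√(1−0.1521) / 0.39 = 2.326·0.920815 / 0.39 = 5.4918
n−2 ≥ 30.1599  ⇒  n ≥ 32.1599
Smallest integer n = 33

33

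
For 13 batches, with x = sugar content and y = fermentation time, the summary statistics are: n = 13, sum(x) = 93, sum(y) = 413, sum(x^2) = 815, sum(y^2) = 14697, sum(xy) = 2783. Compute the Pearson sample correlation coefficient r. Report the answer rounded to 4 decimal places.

Numerator: nΣxy − (Σx)(Σy) = 13·2783 − (93)(413) = -2230
Denominator: √[(nΣx²−(Σx)²)(nΣy²−(Σy)²)]
  nΣx²−(Σx)² = 13·815 − 8649 = 1946;  nΣy²−(Σy)² = 13·14697 − 170569 = 20492
  √(1946·20492) = √39877432 = 6314.8580
r = -2230 / 6314.8580 = -0.3531

-0.3531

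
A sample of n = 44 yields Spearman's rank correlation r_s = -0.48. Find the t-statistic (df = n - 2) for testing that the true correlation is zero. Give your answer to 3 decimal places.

t = r_s·√(n−2) / √(1−r_s²) with r_s = -0.48, n = 44
  = -0.48·√42 / √(1 − 0.2304)
  = -0.48·6.480741 / 0.877268
  = -3.110756 / 0.877268 = -3.546

-3.546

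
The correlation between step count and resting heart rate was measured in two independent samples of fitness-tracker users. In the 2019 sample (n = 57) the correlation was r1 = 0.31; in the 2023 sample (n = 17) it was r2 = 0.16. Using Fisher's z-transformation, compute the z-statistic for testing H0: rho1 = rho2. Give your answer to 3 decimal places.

Fisher z-transforms: z1 = atanh(0.31) = 0.320545, z2 = atanh(0.16) = 0.161387; difference d = 0.159158
Var(d) = 1/54 + 1/14 = 0.0185185 + 0.0714286 = 0.0899471
z = d/√Var(d) = 0.159158 / √0.0899471 = 0.159158 / 0.299912 = 0.531

0.531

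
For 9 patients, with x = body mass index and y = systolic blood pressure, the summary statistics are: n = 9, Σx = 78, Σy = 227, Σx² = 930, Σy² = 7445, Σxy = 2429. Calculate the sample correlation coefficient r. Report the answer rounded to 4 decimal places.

0.6986

Numerator: nΣxy − (Σx)(Σy) = 9·2429 − (78)(227) = 4155
Denominator: √[(nΣx²−(Σx)²)(nΣy²−(Σy)²)]
  nΣx²−(Σx)² = 9·930 − 6084 = 2286;  nΣy²−(Σy)² = 9·7445 − 51529 = 15476
  √(2286·15476) = √35378136 = 5947.9523
r = 4155 / 5947.9523 = 0.6986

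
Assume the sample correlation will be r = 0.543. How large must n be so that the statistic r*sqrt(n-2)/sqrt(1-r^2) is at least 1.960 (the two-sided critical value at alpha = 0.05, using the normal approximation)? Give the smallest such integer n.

r√(n−2)/√(1−r²) ≥ 1.960  ⇔  n−2 ≥ (1.960)²·(1−r²)/r²
(1−r²)/r² = (1−0.294849)/0.294849 = 2.3916
n ≥ 2 + 3.8416·2.3916 = 2 + 9.1876 = 11.1876
⌈11.1876⌉ = 12

12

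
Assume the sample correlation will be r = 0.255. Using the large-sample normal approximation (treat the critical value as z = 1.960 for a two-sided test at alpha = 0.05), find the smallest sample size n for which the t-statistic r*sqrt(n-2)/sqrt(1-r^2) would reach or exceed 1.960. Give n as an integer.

58

Need r·√(n−2)/√(1−r²) ≥ 1.960
√(n−2) ≥ 1.960·√(1−0.065025) / 0.255 = 1.960·0.966941 / 0.255 = 7.4322
n−2 ≥ 55.2376  ⇒  n ≥ 57.2376
Smallest integer n = 58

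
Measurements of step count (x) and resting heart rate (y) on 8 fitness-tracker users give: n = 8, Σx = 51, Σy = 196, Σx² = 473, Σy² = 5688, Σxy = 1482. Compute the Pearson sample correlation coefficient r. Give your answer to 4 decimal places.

S_xy = nΣxy − ΣxΣy = 8·1482 − 51·196 = 11856 − 9996 = 1860
S_xx = nΣx² − (Σx)² = 8·473 − 51² = 3784 − 2601 = 1183
S_yy = nΣy² − (Σy)² = 8·5688 − 196² = 45504 − 38416 = 7088
r = S_xy / √(S_xx·S_yy) = 1860 / √(1183·7088) = 1860 / √8385104 = 1860 / 2895.7044 = 0.6423

0.6423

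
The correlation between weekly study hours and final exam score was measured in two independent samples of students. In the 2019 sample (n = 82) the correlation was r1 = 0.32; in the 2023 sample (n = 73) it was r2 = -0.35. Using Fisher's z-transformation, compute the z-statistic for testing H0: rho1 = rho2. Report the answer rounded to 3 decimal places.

Fisher z-transforms: z1 = atanh(0.32) = 0.331647, z2 = atanh(-0.35) = -0.365444; difference d = 0.697091
Var(d) = 1/79 + 1/70 = 0.0126582 + 0.0142857 = 0.0269439
z = d/√Var(d) = 0.697091 / √0.0269439 = 0.697091 / 0.164146 = 4.247

4.247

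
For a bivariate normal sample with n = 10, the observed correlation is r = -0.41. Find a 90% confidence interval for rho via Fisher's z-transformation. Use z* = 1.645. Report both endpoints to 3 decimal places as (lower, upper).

(-0.785, 0.184)

z_r = atanh(-0.41) = -0.435611;  SE = 1/√(n−3) = 1/√7 = 0.377964
z-limits: -0.435611 ± 1.645·0.377964 = -0.435611 ± 0.621751 = [-1.057362, 0.186140]
ρ-limits: (tanh -1.057362, tanh 0.186140) = (-0.785, 0.184)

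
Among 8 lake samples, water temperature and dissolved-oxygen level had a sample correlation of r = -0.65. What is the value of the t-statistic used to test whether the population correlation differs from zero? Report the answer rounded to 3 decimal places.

-2.095

1 − r² = 1 − 0.4225 = 0.5775;  √(1−r²) = 0.759934
√(n−2) = √6 = 2.449490
t = r·√(n−2)/√(1−r²) = -0.65 · 2.449490 / 0.759934 = -2.095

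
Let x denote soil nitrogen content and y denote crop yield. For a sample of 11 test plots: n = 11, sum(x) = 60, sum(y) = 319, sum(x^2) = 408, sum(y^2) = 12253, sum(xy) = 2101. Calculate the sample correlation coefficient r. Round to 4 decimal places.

Numerator: nΣxy − (Σx)(Σy) = 11·2101 − (60)(319) = 3971
Denominator: √[(nΣx²−(Σx)²)(nΣy²−(Σy)²)]
  nΣx²−(Σx)² = 11·408 − 3600 = 888;  nΣy²−(Σy)² = 11·12253 − 101761 = 33022
  √(888·33022) = √29323536 = 5415.1211
r = 3971 / 5415.1211 = 0.7333

0.7333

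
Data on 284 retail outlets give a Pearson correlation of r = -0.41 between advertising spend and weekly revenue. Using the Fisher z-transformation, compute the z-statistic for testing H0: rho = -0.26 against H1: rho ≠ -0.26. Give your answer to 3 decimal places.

-2.841

z_r = atanh(-0.41) = -0.435611,  z_0 = atanh(-0.26) = -0.266108
SE = 1/√(n−3) = 1/√281 = 0.059655
z = (z_r − z_0)/SE = (-0.435611 − (-0.266108)) / 0.059655 = -0.169503 / 0.059655 = -2.841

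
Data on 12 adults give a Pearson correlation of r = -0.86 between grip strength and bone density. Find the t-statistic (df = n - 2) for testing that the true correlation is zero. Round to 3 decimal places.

-5.329

1 − r² = 1 − 0.7396 = 0.2604;  √(1−r²) = 0.510294
√(n−2) = √10 = 3.162278
t = r·√(n−2)/√(1−r²) = -0.86 · 3.162278 / 0.510294 = -5.329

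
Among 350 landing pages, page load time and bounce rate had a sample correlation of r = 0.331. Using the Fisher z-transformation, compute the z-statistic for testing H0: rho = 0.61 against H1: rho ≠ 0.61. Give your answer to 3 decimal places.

-6.799

Fisher z: atanh(0.331) = 0.343951, atanh(0.61) = 0.708921
z = (z_r − z_0)·√(n−3) = (0.343951 − 0.708921)·√347 = -0.364970 · 18.627936 = -6.799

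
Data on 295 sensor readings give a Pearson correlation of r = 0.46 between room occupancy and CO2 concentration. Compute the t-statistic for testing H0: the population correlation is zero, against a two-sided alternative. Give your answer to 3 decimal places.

1 − r² = 1 − 0.2116 = 0.7884;  √(1−r²) = 0.887919
√(n−2) = √293 = 17.117243
t = r·√(n−2)/√(1−r²) = 0.46 · 17.117243 / 0.887919 = 8.868

8.868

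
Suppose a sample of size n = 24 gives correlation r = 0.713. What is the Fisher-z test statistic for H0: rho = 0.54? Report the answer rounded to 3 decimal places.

z_r = atanh(0.713) = 0.893260,  z_0 = atanh(0.54) = 0.604156
SE = 1/√(n−3) = 1/√21 = 0.218218
z = (z_r − z_0)/SE = (0.893260 − 0.604156) / 0.218218 = 0.289104 / 0.218218 = 1.325

1.325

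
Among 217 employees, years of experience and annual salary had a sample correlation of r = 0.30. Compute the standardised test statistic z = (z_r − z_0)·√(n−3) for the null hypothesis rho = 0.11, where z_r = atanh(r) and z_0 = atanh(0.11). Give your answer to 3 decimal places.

Fisher z: atanh(0.30) = 0.309520, atanh(0.11) = 0.110447
z = (z_r − z_0)·√(n−3) = (0.309520 − 0.110447)·√214 = 0.199073 · 14.628739 = 2.912

2.912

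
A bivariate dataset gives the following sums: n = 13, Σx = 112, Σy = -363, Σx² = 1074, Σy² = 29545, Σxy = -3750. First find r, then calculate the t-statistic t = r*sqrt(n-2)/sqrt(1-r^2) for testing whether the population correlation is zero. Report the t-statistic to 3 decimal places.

Numerator: nΣxy − (Σx)(Σy) = 13·(-3750) − (112)(-363) = -8094
Denominator: √[(nΣx²−(Σx)²)(nΣy²−(Σy)²)]
  nΣx²−(Σx)² = 13·1074 − 12544 = 1418;  nΣy²−(Σy)² = 13·29545 − 131769 = 252316
  √(1418·252316) = √357784088 = 18915.1814
r = -8094 / 18915.1814 = -0.4279
t = r·√(n−2)/√(1−r²) = -0.4279·√11 / √(1−0.183098) = -1.419184 / 0.903826 = -1.570

-1.570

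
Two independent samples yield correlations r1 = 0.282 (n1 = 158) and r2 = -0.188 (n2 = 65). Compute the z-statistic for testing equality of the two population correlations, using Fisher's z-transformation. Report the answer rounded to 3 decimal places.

3.195

z1 = atanh(0.282) = 0.289854,  z2 = atanh(-0.188) = -0.190263
SE = √(1/(n1−3) + 1/(n2−3)) = √(1/155 + 1/62) = √(0.0064516 + 0.0161290) = √0.0225806 = 0.150268
z = (z1 − z2)/SE = (0.289854 − (-0.190263)) / 0.150268 = 0.480117 / 0.150268 = 3.195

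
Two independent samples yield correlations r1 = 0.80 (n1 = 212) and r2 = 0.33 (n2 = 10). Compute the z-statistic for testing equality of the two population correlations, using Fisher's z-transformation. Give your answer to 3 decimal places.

1.967

z1 = atanh(0.80) = 1.098612,  z2 = atanh(0.33) = 0.342828
SE = √(1/(n1−3) + 1/(n2−3)) = √(1/209 + 1/7) = √(0.0047847 + 0.1428571) = √0.1476418 = 0.384242
z = (z1 − z2)/SE = (1.098612 − 0.342828) / 0.384242 = 0.755784 / 0.384242 = 1.967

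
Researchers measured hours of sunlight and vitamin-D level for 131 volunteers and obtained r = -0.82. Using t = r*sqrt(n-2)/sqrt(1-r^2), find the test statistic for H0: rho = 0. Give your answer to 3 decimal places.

t = r·√(n−2) / √(1−r²) with r = -0.82, n = 131
  = -0.82·√129 / √(1 − 0.6724)
  = -0.82·11.357817 / 0.572364
  = -9.313410 / 0.572364 = -16.272

-16.272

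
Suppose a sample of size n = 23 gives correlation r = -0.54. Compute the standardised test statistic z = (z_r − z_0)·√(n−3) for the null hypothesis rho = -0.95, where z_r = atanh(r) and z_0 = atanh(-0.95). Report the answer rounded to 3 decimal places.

z_r = atanh(-0.54) = -0.604156,  z_0 = atanh(-0.95) = -1.831781
SE = 1/√(n−3) = 1/√20 = 0.223607
z = (z_r − z_0)/SE = (-0.604156 − (-1.831781)) / 0.223607 = 1.227625 / 0.223607 = 5.490

5.490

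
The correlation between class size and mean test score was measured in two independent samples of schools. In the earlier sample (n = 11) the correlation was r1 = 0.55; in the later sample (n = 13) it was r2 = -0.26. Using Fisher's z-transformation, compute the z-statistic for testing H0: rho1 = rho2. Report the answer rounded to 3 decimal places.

z1 = atanh(0.55) = 0.618381,  z2 = atanh(-0.26) = -0.266108
SE = √(1/(n1−3) + 1/(n2−3)) = √(1/8 + 1/10) = √(0.1250000 + 0.1000000) = √0.2250000 = 0.474342
z = (z1 − z2)/SE = (0.618381 − (-0.266108)) / 0.474342 = 0.884489 / 0.474342 = 1.865

1.865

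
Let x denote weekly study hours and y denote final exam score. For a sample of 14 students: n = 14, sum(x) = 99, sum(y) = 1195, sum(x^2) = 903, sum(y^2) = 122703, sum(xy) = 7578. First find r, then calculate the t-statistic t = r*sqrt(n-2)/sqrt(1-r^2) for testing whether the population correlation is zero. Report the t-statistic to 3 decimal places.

-1.629

Numerator: nΣxy − (Σx)(Σy) = 14·7578 − (99)(1195) = -12213
Denominator: √[(nΣx²−(Σx)²)(nΣy²−(Σy)²)]
  nΣx²−(Σx)² = 14·903 − 9801 = 2841;  nΣy²−(Σy)² = 14·122703 − 1428025 = 289817
  √(2841·289817) = √823370097 = 28694.4262
r = -12213 / 28694.4262 = -0.4256
t = r·√(n−2)/√(1−r²) = -0.4256·√12 / √(1−0.181135) = -1.474322 / 0.904912 = -1.629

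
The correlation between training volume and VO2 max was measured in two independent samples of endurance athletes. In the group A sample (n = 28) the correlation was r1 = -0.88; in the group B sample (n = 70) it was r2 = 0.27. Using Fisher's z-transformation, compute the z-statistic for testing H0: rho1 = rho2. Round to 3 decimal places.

z1 = atanh(-0.88) = -1.375768,  z2 = atanh(0.27) = 0.276864
SE = √(1/(n1−3) + 1/(n2−3)) = √(1/25 + 1/67) = √(0.0400000 + 0.0149254) = √0.0549254 = 0.234362
z = (z1 − z2)/SE = (-1.375768 − 0.276864) / 0.234362 = -1.652632 / 0.234362 = -7.052

-7.052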